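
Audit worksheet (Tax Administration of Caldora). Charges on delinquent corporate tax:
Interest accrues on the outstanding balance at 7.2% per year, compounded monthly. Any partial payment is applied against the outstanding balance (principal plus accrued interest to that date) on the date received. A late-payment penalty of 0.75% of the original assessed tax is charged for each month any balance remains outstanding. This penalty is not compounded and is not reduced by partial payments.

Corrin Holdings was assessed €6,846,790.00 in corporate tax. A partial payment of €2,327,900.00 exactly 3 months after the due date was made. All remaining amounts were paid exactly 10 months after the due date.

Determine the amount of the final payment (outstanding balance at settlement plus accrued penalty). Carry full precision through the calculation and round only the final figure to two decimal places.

€5,354,928.40

Monthly rate = 7.2% ÷ 12 = 0.6%
Balance at month 3: €6,846,790.0000 × (1 + 0.006)^3 = €6,970,773.1522…
After €2,327,900.00 payment: €6,970,773.1522… − €2,327,900.00 = €4,642,873.1522…
Balance at month 10: €4,642,873.1522… × (1 + 0.006)^7 = €4,841,419.1482…
Penalty: 10 × 0.75% × €6,846,790.00 = €513,509.25
Final settlement = outstanding balance + penalty = €4,841,419.1482… + €513,509.25 = €5,354,928.40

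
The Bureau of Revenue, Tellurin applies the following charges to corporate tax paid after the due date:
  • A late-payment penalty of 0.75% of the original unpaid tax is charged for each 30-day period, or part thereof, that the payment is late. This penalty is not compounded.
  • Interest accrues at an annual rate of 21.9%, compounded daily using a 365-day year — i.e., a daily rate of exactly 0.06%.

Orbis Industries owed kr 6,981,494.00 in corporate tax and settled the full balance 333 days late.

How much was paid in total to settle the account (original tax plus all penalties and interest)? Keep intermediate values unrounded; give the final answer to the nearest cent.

kr 9,153,334.42

Penalty periods: ⌈333/30⌉ = 12; penalty = 12 × 0.75% × kr 6,981,494.00 = kr 628,334.46
Interest: kr 6,981,494.00 × ((1 + 0.0006)^333 − 1) = kr 6,981,494.00 × 0.22108534… = kr 1,543,505.9555…
Total = kr 6,981,494.00 + kr 628,334.4600 + kr 1,543,505.9555… = kr 9,153,334.42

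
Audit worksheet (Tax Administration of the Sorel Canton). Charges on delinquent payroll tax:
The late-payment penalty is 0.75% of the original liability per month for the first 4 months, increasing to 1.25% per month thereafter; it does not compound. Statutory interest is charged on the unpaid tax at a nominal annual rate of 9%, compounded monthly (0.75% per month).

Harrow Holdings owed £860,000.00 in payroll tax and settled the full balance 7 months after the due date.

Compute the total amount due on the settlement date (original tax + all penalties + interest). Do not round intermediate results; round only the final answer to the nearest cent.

Penalty, months 1–4: 4 × 0.75% × £860,000.00 = £25,800.00
Penalty, months 5–7: 3 × 1.25% × £860,000.00 = £32,250.00
Interest: £860,000.00 × ((1 + 0.0075)^7 − 1) = £860,000.00 × 0.0536961… = £46,178.6691…
Total = £860,000.00 + £58,050.0000 + £46,178.6691… = £964,228.67

£964,228.67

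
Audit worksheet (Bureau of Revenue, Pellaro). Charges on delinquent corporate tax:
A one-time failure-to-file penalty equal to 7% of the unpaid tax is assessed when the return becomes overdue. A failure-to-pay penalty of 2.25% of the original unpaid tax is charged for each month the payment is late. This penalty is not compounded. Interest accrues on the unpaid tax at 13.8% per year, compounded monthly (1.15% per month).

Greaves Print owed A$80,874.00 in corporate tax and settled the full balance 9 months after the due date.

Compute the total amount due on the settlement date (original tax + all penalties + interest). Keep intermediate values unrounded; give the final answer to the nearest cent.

A$111,678.18

Failure-to-file penalty: 7% × A$80,874.00 = A$5,661.18
Failure-to-pay penalty: 9 × 2.25% × A$80,874.00 = A$16,376.99…
Interest: A$80,874.00 × ((1 + 0.0115)^9 − 1) = A$80,874.00 × 0.1083910… = A$8,766.0123…
Total = A$80,874.00 + A$22,038.1650 + A$8,766.0123… = A$111,678.18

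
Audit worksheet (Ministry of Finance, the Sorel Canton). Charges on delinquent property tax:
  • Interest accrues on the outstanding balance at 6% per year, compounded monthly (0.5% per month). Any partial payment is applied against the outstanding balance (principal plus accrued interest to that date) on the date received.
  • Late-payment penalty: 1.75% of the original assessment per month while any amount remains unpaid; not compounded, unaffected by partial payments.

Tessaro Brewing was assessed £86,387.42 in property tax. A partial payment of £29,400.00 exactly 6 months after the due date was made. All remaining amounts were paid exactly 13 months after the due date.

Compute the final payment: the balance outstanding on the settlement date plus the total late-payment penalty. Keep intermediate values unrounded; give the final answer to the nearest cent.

£81,382.76

Balance at month 6: £86,387.4200 × (1 + 0.005)^6 = £89,011.6547…
After £29,400.00 payment: £89,011.6547… − £29,400.00 = £59,611.6547…
Balance at month 13: £59,611.6547… × (1 + 0.005)^7 = £61,729.6208…
Penalty: 13 × 1.75% × £86,387.42 = £19,653.14…
Final settlement = outstanding balance + penalty = £61,729.6208… + £19,653.14… = £81,382.76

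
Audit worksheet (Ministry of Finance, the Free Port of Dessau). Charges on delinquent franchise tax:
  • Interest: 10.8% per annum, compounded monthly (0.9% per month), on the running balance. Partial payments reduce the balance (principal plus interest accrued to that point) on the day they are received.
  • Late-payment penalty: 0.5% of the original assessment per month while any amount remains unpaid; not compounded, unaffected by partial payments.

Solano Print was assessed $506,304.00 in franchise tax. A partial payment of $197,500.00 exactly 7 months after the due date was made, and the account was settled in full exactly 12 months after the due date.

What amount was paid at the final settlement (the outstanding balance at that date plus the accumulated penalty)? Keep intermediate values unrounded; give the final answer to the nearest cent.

$387,603.72

Balance at month 7: $506,304.0000 × (1 + 0.009)^7 = $539,075.4103…
After $197,500.00 payment: $539,075.4103… − $197,500.00 = $341,575.4103…
Balance at month 12: $341,575.4103… × (1 + 0.009)^5 = $357,225.4812…
Penalty: 12 × 0.5% × $506,304.00 = $30,378.24
Final settlement = outstanding balance + penalty = $357,225.4812… + $30,378.24 = $387,603.72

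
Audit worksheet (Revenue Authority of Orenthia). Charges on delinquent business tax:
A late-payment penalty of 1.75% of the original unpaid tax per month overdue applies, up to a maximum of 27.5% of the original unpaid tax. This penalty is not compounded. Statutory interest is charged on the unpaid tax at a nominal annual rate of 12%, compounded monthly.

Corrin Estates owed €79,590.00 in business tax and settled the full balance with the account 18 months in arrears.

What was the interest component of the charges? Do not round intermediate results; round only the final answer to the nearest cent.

€15,611.38

Interest (12%/yr ÷ 12 = 1%/month): €79,590.00 × ((1 + 0.01)^18 − 1) = €15,611.3776…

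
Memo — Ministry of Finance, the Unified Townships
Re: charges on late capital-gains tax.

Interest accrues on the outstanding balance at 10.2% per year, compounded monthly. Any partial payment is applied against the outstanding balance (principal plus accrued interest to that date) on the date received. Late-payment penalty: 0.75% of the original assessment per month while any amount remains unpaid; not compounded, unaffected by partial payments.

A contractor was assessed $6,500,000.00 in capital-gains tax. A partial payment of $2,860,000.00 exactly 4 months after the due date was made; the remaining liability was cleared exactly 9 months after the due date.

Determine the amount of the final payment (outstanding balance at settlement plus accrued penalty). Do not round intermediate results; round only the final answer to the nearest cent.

Monthly rate = 10.2% ÷ 12 = 0.85%
Balance at month 4: $6,500,000.0000 × (1 + 0.0085)^4 = $6,723,833.7512…
After $2,860,000.00 payment: $6,723,833.7512… − $2,860,000.00 = $3,863,833.7512…
Balance at month 9: $3,863,833.7512… × (1 + 0.0085)^5 = $4,030,862.1353…
Penalty: 9 × 0.75% × $6,500,000.00 = $438,750.00
Final settlement = outstanding balance + penalty = $4,030,862.1353… + $438,750.00 = $4,469,612.14

$4,469,612.14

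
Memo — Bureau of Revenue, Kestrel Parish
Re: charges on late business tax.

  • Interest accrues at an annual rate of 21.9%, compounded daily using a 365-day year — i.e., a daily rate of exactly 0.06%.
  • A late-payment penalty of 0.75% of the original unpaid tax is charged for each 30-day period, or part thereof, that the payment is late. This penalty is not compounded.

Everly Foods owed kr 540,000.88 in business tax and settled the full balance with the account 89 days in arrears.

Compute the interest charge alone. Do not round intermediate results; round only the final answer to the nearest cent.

Interest: kr 540,000.88 × ((1 + 0.0006)^89 − 1) = kr 540,000.88 × 0.05483461… = kr 29,610.7374…

kr 29,610.74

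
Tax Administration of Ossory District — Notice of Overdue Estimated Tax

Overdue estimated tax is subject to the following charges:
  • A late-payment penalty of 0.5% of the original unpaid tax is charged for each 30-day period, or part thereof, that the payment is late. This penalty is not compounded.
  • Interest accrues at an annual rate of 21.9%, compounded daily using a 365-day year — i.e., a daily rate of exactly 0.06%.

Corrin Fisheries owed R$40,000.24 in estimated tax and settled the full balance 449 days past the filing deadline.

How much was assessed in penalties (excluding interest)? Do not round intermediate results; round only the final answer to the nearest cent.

R$3,000.02

Penalty periods: ⌈449/30⌉ = 15; penalty = 15 × 0.5% × R$40,000.24 = R$3,000.02…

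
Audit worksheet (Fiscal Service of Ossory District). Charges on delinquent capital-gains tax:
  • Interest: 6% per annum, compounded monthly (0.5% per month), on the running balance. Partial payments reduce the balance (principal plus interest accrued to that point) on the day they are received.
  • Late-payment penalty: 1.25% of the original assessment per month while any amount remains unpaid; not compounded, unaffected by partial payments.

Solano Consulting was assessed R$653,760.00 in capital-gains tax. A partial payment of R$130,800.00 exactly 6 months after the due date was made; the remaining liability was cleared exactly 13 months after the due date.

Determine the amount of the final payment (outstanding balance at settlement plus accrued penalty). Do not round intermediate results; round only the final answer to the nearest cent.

R$668,341.65

Balance at month 6: R$653,760.0000 × (1 + 0.005)^6 = R$673,619.6005…
After R$130,800.00 payment: R$673,619.6005… − R$130,800.00 = R$542,819.6005…
Balance at month 13: R$542,819.6005… × (1 + 0.005)^7 = R$562,105.6536…
Penalty: 13 × 1.25% × R$653,760.00 = R$106,236.00
Final settlement = outstanding balance + penalty = R$562,105.6536… + R$106,236.00 = R$668,341.65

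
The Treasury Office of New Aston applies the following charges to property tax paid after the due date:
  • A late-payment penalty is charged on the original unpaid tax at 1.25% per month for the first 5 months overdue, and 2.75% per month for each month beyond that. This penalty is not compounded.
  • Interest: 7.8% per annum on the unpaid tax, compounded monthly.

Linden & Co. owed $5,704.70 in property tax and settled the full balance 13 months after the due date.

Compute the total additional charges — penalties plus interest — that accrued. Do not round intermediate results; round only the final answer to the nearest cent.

$2,112.88

Penalty, months 1–5: 5 × 1.25% × $5,704.70 = $356.54…
Penalty, months 6–13: 8 × 2.75% × $5,704.70 = $1,255.03…
Interest (7.8%/yr ÷ 12 = 0.65%/month): $5,704.70 × ((1 + 0.0065)^13 − 1) = $501.3024…
Penalties + interest = $1,611.5778… + $501.3024… = $2,112.88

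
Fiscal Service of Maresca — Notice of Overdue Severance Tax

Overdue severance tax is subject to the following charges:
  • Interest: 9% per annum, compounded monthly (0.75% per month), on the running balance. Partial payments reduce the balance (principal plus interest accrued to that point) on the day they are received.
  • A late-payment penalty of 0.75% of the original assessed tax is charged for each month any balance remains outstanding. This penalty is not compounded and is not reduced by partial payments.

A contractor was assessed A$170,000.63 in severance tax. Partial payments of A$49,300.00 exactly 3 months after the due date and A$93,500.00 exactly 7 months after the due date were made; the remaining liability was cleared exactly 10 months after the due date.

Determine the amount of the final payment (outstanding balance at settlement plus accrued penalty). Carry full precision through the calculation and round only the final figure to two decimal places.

Balance at month 3: A$170,000.6300 × (1 + 0.0075)^3 = A$173,854.4035…
After A$49,300.00 payment: A$173,854.4035… − A$49,300.00 = A$124,554.4035…
Balance at month 7: A$124,554.4035… × (1 + 0.0075)^4 = A$128,333.2833…
After A$93,500.00 payment: A$128,333.2833… − A$93,500.00 = A$34,833.2833…
Balance at month 10: A$34,833.2833… × (1 + 0.0075)^3 = A$35,622.9250…
Penalty: 10 × 0.75% × A$170,000.63 = A$12,750.05…
Final settlement = outstanding balance + penalty = A$35,622.9250… + A$12,750.05… = A$48,372.97

A$48,372.97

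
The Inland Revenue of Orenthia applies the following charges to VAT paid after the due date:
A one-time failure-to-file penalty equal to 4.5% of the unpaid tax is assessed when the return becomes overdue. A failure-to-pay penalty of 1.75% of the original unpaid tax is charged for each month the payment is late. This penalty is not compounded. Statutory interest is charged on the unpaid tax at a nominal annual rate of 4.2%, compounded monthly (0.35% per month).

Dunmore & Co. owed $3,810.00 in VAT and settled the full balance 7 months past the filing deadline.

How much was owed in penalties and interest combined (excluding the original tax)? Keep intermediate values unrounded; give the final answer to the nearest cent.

Failure-to-file penalty: 4.5% × $3,810.00 = $171.45
Failure-to-pay penalty: 7 × 1.75% × $3,810.00 = $466.73…
Interest: $3,810.00 × ((1 + 0.0035)^7 − 1) = $3,810.00 × 0.0247588… = $94.3309…
Penalties + interest = $638.1750 + $94.3309… = $732.51

$732.51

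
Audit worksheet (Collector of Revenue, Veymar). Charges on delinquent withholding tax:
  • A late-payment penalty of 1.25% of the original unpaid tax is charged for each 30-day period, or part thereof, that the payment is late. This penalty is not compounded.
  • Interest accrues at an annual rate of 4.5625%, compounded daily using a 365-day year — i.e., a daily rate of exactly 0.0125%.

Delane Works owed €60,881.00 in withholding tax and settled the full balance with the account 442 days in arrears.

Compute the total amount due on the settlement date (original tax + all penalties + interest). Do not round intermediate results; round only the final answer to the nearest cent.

Penalty periods: ⌈442/30⌉ = 15; penalty = 15 × 1.25% × €60,881.00 = €11,415.19…
Interest: €60,881.00 × ((1 + 0.000125)^442 − 1) = €60,881.00 × 0.05680113… = €3,458.1098…
Total = €60,881.00 + €11,415.1875 + €3,458.1098… = €75,754.30

€75,754.30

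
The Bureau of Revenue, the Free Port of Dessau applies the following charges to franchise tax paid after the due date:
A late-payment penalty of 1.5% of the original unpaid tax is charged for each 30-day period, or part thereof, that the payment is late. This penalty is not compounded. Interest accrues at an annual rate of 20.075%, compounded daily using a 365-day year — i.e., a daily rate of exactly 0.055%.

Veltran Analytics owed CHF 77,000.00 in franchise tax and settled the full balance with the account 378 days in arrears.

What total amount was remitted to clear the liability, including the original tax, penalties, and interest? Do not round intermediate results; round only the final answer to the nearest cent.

CHF 109,803.52

Penalty periods: ⌈378/30⌉ = 13; penalty = 13 × 1.5% × CHF 77,000.00 = CHF 15,015.00
Interest: CHF 77,000.00 × ((1 + 0.00055)^378 − 1) = CHF 77,000.00 × 0.23101970… = CHF 17,788.5167…
Total = CHF 77,000.00 + CHF 15,015.0000 + CHF 17,788.5167… = CHF 109,803.52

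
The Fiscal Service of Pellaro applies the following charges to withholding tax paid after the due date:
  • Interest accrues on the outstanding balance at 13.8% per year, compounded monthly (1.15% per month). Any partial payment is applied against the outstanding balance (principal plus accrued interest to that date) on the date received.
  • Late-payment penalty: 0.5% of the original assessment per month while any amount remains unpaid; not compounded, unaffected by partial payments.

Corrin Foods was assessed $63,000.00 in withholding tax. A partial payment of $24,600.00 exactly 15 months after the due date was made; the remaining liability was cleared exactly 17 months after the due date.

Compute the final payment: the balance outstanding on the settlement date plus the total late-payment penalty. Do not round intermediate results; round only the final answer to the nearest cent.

Balance at month 15: $63,000.0000 × (1 + 0.0115)^15 = $74,787.4725…
After $24,600.00 payment: $74,787.4725… − $24,600.00 = $50,187.4725…
Balance at month 17: $50,187.4725… × (1 + 0.0115)^2 = $51,348.4216…
Penalty: 17 × 0.5% × $63,000.00 = $5,355.00
Final settlement = outstanding balance + penalty = $51,348.4216… + $5,355.00 = $56,703.42

$56,703.42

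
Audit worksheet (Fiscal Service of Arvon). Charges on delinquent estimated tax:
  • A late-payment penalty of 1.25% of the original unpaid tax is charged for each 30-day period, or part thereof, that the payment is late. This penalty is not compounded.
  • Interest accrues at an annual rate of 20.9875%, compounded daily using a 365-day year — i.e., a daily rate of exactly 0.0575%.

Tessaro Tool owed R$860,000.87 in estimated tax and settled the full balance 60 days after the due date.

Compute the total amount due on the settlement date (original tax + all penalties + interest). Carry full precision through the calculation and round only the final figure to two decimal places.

Penalty periods: ⌈60/30⌉ = 2; penalty = 2 × 1.25% × R$860,000.87 = R$21,500.02…
Interest: R$860,000.87 × ((1 + 0.000575)^60 − 1) = R$860,000.87 × 0.03509177… = R$30,178.9488…
Total = R$860,000.87 + R$21,500.0218… + R$30,178.9488… = R$911,679.84

R$911,679.84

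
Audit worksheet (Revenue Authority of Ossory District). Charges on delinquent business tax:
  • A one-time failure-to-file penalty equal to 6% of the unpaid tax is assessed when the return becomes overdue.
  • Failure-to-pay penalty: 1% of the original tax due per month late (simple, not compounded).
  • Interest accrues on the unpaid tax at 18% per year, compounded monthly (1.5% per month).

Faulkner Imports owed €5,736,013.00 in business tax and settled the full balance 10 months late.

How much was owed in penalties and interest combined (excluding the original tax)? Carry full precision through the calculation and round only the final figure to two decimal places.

Failure-to-file penalty: 6% × €5,736,013.00 = €344,160.78
Failure-to-pay penalty = 1% × €5,736,013.00 × 10 mo = €573,601.30
Interest: €5,736,013.00 × ((1 + 0.015)^10 − 1) = €5,736,013.00 × 0.1605408… = €920,864.2594…
Penalties + interest = €917,762.0800 + €920,864.2594… = €1,838,626.34

€1,838,626.34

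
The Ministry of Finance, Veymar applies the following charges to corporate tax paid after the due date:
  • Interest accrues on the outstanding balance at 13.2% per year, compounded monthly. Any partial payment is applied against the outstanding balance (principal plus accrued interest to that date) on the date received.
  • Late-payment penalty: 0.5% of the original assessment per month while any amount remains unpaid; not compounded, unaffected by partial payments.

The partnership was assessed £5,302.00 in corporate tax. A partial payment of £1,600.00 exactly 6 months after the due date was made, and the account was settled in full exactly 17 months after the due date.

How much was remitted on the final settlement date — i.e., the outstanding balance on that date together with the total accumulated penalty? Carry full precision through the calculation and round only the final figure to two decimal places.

£5,031.78

Monthly rate = 13.2% ÷ 12 = 1.1%
Balance at month 6: £5,302.0000 × (1 + 0.011)^6 = £5,661.6974…
After £1,600.00 payment: £5,661.6974… − £1,600.00 = £4,061.6974…
Balance at month 17: £4,061.6974… × (1 + 0.011)^11 = £4,581.1054…
Penalty: 17 × 0.5% × £5,302.00 = £450.67
Final settlement = outstanding balance + penalty = £4,581.1054… + £450.67 = £5,031.78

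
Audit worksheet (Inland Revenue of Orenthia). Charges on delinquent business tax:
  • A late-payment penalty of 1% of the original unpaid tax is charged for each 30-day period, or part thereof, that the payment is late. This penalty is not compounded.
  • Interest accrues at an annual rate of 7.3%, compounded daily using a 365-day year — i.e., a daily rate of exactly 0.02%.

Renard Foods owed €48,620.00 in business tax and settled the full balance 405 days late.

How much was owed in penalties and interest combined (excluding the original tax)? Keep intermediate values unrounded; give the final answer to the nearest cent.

€10,908.49

Penalty periods: ⌈405/30⌉ = 14; penalty = 14 × 1% × €48,620.00 = €6,806.80
Interest: €48,620.00 × ((1 + 0.0002)^405 − 1) = €48,620.00 × 0.08436211… = €4,101.6860…
Penalties + interest = €6,806.8000 + €4,101.6860… = €10,908.49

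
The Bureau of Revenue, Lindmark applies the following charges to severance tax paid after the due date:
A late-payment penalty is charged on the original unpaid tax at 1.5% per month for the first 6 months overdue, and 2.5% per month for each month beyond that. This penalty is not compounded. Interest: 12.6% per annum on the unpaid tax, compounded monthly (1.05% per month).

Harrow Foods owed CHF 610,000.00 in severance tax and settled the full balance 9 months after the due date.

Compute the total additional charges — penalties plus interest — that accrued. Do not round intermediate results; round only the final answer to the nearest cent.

Penalty, months 1–6: 6 × 1.5% × CHF 610,000.00 = CHF 54,900.00
Penalty, months 7–9: 3 × 2.5% × CHF 610,000.00 = CHF 45,750.00
Interest: CHF 610,000.00 × ((1 + 0.0105)^9 − 1) = CHF 610,000.00 × 0.0985678… = CHF 60,126.3508…
Penalties + interest = CHF 100,650.0000 + CHF 60,126.3508… = CHF 160,776.35

CHF 160,776.35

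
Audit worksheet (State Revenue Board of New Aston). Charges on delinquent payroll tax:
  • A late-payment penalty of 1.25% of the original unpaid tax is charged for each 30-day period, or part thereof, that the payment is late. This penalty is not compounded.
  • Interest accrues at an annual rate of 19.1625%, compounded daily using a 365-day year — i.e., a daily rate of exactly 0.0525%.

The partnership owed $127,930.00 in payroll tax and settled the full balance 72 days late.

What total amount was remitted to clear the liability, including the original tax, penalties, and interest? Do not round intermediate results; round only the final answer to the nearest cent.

Penalty periods: ⌈72/30⌉ = 3; penalty = 3 × 1.25% × $127,930.00 = $4,797.38…
Interest: $127,930.00 × ((1 + 0.000525)^72 − 1) = $127,930.00 × 0.03851321… = $4,926.9945…
Total = $127,930.00 + $4,797.3750 + $4,926.9945… = $137,654.37

$137,654.37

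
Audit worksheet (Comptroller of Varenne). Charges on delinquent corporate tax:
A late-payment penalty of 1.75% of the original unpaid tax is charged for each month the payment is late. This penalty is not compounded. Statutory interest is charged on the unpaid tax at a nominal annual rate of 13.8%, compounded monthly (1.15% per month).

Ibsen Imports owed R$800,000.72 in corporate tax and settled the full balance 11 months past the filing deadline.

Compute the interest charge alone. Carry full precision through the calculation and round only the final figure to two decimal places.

R$107,224.54

Interest: R$800,000.72 × ((1 + 0.0115)^11 − 1) = R$800,000.72 × 0.1340306… = R$107,224.5446…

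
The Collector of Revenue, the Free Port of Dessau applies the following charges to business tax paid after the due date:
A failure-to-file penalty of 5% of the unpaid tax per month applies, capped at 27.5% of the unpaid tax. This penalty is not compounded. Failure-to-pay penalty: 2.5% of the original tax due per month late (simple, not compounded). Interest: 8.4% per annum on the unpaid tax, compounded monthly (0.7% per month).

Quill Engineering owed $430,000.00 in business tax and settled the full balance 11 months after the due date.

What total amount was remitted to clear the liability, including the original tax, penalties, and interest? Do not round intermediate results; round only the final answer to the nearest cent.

$700,793.53

Failure-to-file: 11 × 5% × $430,000.00 = $236,500.00, capped at 27.5% × $430,000.00 = $118,250.00
Failure-to-pay penalty: 11 × 2.5% × $430,000.00 = $118,250.00
Interest: $430,000.00 × ((1 + 0.007)^11 − 1) = $430,000.00 × 0.0797524… = $34,293.5299…
Total = $430,000.00 + $236,500.0000 + $34,293.5299… = $700,793.53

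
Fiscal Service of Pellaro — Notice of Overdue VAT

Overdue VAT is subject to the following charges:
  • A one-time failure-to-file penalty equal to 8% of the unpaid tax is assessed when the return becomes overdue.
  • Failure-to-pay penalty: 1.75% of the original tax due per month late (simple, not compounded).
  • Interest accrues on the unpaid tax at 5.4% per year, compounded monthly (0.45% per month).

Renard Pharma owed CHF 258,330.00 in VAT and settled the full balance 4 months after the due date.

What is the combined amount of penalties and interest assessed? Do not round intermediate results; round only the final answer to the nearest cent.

Failure-to-file penalty: 8% × CHF 258,330.00 = CHF 20,666.40
Failure-to-pay penalty: 4 × 1.75% × CHF 258,330.00 = CHF 18,083.10
Interest: CHF 258,330.00 × ((1 + 0.0045)^4 − 1) = CHF 258,330.00 × 0.0181219… = CHF 4,681.4214…
Penalties + interest = CHF 38,749.5000 + CHF 4,681.4214… = CHF 43,430.92

CHF 43,430.92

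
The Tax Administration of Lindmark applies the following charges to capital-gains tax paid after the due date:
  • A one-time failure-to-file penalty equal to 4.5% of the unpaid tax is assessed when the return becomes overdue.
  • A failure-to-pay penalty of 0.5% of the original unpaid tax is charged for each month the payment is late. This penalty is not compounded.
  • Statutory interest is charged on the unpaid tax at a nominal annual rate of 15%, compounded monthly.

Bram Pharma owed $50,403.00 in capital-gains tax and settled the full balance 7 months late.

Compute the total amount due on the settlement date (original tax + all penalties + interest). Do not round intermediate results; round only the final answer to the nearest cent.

Failure-to-file penalty: 4.5% × $50,403.00 = $2,268.14…
Failure-to-pay penalty = 0.5% × $50,403.00 × 7 mo = $1,764.11…
Interest (15%/yr ÷ 12 = 1.25%/month): $50,403.00 × ((1 + 0.0125)^7 − 1) = $4,579.1363…
Total = $50,403.00 + $4,032.2400 + $4,579.1363… = $59,014.38

$59,014.38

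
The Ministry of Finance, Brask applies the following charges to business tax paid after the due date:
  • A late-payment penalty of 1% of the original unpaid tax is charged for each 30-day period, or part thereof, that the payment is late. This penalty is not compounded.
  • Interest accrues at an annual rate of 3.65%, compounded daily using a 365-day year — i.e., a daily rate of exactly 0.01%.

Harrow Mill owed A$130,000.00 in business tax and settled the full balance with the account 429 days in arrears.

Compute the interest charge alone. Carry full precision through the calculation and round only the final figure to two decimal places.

A$5,698.06

Interest: A$130,000.00 × ((1 + 0.0001)^429 − 1) = A$130,000.00 × 0.04383127… = A$5,698.0648…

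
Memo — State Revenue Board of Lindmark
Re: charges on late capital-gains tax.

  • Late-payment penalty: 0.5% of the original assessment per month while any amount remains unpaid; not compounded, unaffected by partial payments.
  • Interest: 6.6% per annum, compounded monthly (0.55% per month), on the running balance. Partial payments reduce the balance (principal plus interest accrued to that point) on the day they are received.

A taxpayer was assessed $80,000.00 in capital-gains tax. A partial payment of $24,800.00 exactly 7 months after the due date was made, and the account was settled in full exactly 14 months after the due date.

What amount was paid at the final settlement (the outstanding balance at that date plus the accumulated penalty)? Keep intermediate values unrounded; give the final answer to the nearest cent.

$66,214.44

Balance at month 7: $80,000.0000 × (1 + 0.0055)^7 = $83,131.2884…
After $24,800.00 payment: $83,131.2884… − $24,800.00 = $58,331.2884…
Balance at month 14: $58,331.2884… × (1 + 0.0055)^7 = $60,614.4395…
Penalty: 14 × 0.5% × $80,000.00 = $5,600.00
Final settlement = outstanding balance + penalty = $60,614.4395… + $5,600.00 = $66,214.44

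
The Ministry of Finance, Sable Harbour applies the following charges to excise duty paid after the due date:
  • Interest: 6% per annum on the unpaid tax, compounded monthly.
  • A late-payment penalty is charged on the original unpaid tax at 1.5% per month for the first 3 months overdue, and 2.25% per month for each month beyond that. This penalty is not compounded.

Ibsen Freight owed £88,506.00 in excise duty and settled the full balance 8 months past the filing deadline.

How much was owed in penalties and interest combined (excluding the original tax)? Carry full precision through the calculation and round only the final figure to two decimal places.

£17,542.51

Penalty, months 1–3: 3 × 1.5% × £88,506.00 = £3,982.77
Penalty, months 4–8: 5 × 2.25% × £88,506.00 = £9,956.93…
Interest (6%/yr ÷ 12 = 0.5%/month): £88,506.00 × ((1 + 0.005)^8 − 1) = £3,602.8176…
Penalties + interest = £13,939.6950 + £3,602.8176… = £17,542.51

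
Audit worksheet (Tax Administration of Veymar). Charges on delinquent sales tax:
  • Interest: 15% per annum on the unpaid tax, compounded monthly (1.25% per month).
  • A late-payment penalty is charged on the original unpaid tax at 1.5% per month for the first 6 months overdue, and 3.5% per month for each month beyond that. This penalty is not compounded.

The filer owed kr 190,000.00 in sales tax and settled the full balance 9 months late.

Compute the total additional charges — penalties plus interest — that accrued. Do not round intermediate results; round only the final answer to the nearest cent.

Penalty, months 1–6: 6 × 1.5% × kr 190,000.00 = kr 17,100.00
Penalty, months 7–9: 3 × 3.5% × kr 190,000.00 = kr 19,950.00
Interest: kr 190,000.00 × ((1 + 0.0125)^9 − 1) = kr 190,000.00 × 0.1182922… = kr 22,475.5137…
Penalties + interest = kr 37,050.0000 + kr 22,475.5137… = kr 59,525.51

kr 59,525.51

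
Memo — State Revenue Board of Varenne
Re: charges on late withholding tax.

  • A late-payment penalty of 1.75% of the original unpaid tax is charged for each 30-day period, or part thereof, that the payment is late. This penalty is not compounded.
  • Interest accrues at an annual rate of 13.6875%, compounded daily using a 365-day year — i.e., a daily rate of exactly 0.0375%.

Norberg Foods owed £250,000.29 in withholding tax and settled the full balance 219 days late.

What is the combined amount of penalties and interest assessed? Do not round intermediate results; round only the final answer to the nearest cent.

£56,393.76

Penalty periods: ⌈219/30⌉ = 8; penalty = 8 × 1.75% × £250,000.29 = £35,000.04…
Interest: £250,000.29 × ((1 + 0.000375)^219 − 1) = £250,000.29 × 0.08557479… = £21,393.7219…
Penalties + interest = £35,000.0406 + £21,393.7219… = £56,393.76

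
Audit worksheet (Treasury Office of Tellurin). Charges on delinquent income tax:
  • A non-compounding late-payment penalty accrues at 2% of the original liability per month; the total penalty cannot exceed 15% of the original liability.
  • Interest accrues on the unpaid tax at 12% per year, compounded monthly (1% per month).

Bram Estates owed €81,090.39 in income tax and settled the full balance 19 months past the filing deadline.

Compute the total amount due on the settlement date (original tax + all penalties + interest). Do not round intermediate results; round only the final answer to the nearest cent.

Penalty (uncapped): 19 × 2% × €81,090.39 = €30,814.35…; cap = 15% × €81,090.39 = €12,163.56… → penalty = €12,163.56…
Interest: €81,090.39 × ((1 + 0.01)^19 − 1) = €81,090.39 × 0.2081090… = €16,875.6360…
Total = €81,090.39 + €12,163.5585 + €16,875.6360… = €110,129.58

€110,129.58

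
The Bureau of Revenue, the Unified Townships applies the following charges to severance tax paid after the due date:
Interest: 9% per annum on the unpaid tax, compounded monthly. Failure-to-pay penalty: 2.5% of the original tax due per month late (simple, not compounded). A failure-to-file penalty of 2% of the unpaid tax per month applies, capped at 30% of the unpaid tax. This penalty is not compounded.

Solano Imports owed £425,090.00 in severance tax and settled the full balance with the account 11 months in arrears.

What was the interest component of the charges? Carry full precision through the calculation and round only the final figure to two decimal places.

£36,415.09

Interest (9%/yr ÷ 12 = 0.75%/month): £425,090.00 × ((1 + 0.0075)^11 − 1) = £36,415.0860…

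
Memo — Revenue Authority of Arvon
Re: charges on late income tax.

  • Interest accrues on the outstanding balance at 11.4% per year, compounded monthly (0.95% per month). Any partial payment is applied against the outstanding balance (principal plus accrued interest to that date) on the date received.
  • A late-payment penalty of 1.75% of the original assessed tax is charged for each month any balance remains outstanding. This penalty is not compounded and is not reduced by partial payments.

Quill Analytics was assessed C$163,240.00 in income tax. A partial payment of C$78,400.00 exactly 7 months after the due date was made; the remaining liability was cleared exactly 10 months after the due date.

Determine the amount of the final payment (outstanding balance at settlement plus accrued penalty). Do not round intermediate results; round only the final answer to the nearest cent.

Balance at month 7: C$163,240.0000 × (1 + 0.0095)^7 = C$174,409.7859…
After C$78,400.00 payment: C$174,409.7859… − C$78,400.00 = C$96,009.7859…
Balance at month 10: C$96,009.7859… × (1 + 0.0095)^3 = C$98,772.1418…
Penalty: 10 × 1.75% × C$163,240.00 = C$28,567.00
Final settlement = outstanding balance + penalty = C$98,772.1418… + C$28,567.00 = C$127,339.14

C$127,339.14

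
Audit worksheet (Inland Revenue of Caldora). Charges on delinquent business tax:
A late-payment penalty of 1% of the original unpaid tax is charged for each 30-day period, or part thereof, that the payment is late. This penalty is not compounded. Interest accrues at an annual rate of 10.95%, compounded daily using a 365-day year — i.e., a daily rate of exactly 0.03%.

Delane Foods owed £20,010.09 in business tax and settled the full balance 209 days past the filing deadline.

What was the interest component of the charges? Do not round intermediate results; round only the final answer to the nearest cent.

Interest: £20,010.09 × ((1 + 0.0003)^209 − 1) = £20,010.09 × 0.06469737… = £1,294.6001…

£1,294.60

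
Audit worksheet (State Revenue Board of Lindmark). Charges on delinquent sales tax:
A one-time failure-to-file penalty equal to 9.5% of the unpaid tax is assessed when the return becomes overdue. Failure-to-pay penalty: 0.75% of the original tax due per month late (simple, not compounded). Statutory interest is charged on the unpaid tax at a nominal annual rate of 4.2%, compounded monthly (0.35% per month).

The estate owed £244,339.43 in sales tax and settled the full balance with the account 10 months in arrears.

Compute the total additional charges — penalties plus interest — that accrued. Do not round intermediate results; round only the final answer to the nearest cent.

£50,225.54

Failure-to-file penalty: 9.5% × £244,339.43 = £23,212.25…
Failure-to-pay penalty: 10 × 0.75% × £244,339.43 = £18,325.46…
Interest: £244,339.43 × ((1 + 0.0035)^10 − 1) = £244,339.43 × 0.0355564… = £8,687.8370…
Penalties + interest = £41,537.7031 + £8,687.8370… = £50,225.54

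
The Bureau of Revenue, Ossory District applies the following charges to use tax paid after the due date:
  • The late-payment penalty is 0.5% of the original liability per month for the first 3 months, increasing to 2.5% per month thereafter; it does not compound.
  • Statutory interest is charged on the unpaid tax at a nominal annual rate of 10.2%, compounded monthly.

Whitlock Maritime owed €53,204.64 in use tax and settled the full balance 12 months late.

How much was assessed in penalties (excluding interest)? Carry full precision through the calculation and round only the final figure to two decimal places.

Penalty, months 1–3: 3 × 0.5% × €53,204.64 = €798.07…
Penalty, months 4–12: 9 × 2.5% × €53,204.64 = €11,971.04…
Total penalty = €798.07… + €11,971.04… = €12,769.11

€12,769.11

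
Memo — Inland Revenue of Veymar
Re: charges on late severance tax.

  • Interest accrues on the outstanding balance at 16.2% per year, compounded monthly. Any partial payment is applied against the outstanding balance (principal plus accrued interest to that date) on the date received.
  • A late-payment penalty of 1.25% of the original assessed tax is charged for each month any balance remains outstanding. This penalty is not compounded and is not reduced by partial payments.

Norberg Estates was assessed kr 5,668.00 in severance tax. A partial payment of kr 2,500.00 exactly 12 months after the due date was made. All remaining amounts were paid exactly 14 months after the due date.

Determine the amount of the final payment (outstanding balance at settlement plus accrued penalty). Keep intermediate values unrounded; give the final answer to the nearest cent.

kr 5,262.47

Monthly rate = 16.2% ÷ 12 = 1.35%
Balance at month 12: kr 5,668.0000 × (1 + 0.0135)^12 = kr 6,657.5568…
After kr 2,500.00 payment: kr 6,657.5568… − kr 2,500.00 = kr 4,157.5568…
Balance at month 14: kr 4,157.5568… × (1 + 0.0135)^2 = kr 4,270.5685…
Penalty: 14 × 1.25% × kr 5,668.00 = kr 991.90
Final settlement = outstanding balance + penalty = kr 4,270.5685… + kr 991.90 = kr 5,262.47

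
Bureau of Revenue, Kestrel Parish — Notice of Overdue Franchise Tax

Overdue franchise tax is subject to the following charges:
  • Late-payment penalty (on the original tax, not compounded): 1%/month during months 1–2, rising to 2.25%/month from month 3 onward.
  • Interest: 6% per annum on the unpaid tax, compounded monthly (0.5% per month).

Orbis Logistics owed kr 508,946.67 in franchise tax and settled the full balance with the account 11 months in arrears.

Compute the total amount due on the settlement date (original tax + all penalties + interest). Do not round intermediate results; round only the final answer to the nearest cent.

Penalty, months 1–2: 2 × 1% × kr 508,946.67 = kr 10,178.93…
Penalty, months 3–11: 9 × 2.25% × kr 508,946.67 = kr 103,061.70…
Interest: kr 508,946.67 × ((1 + 0.005)^11 − 1) = kr 508,946.67 × 0.0563958… = kr 28,702.4713…
Total = kr 508,946.67 + kr 113,240.6341… + kr 28,702.4713… = kr 650,889.78

kr 650,889.78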